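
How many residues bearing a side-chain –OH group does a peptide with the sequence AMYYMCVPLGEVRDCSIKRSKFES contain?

5

Serine (S), threonine (T), and tyrosine (Y) each carry a hydroxyl group on the side chain.
Matching residues: Y3, Y4, S16, S20, S24.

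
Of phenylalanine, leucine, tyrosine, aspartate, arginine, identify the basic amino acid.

The basic amino acids are Lys (K), Arg (R), and His (H).
Of the listed options, only arginine belongs to this group.

arginine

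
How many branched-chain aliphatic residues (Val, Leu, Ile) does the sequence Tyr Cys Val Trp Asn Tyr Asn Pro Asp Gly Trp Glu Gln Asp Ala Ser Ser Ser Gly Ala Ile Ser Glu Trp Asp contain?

Matching residues: Val3, Ile21.

2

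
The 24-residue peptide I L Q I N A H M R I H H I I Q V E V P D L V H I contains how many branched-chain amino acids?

Valine (V), leucine (L), and isoleucine (I) are the branched-chain amino acids.
Matching residues: I1, L2, I4, I10, I13, I14, V16, V18, L21, V22, I24.

11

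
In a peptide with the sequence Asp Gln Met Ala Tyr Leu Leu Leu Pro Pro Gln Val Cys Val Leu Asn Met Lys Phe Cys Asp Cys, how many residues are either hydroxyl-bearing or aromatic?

2

Hydroxyl-bearing: S, T, Y. Aromatic: F, W, Y.
Hydroxyl-bearing residues here: Tyr5 (1).
Aromatic residues here: Tyr5, Phe19 (2).
Y is in both groups, so the 1 Y residue must not be double-counted.
Total = 1 + 2 − 1 = 2.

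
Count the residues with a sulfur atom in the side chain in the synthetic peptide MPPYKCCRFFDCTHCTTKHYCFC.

7

Only Cys (C) and Met (M) have a sulfur atom in the side chain.
Matching residues: M1, C6, C7, C12, C15, C21, C23.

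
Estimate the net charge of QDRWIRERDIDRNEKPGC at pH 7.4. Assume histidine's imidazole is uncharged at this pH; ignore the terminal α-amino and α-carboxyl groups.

The side chains ionized at physiological pH are Lys/Arg (+1) and Asp/Glu (−1); with His treated as neutral, nothing else contributes.
Positive (K, R): R3, R6, R8, R12, K15 → +5.
Negative (D, E): D2, E7, D9, D11, E14 → −5.
Net charge = (+5) + (−5) = 0.

0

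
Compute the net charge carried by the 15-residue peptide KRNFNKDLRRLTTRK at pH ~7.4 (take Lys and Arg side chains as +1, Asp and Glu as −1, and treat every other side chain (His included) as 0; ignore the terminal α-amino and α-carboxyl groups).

Positive (K, R): K1, R2, K6, R9, R10, R14, K15 → +7.
Negative (D, E): D7 → −1.
Net charge = (+7) + (−1) = +6.

+6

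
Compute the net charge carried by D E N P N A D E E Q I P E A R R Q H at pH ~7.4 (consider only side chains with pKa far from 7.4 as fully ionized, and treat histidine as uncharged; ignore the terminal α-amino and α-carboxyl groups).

At pH ~7.4 the Lys and Arg side chains are protonated (+1), the Asp and Glu side chains are deprotonated (−1), and with His taken as neutral all other side chains carry no charge.
Positive (K, R): R15, R16 → +2.
Negative (D, E): D1, E2, D7, E8, E9, E13 → −6.
Net charge = (+2) + (−6) = −4.

-4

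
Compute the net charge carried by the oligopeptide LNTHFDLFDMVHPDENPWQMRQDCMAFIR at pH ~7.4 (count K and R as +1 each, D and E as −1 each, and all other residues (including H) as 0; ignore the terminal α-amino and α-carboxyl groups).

Positive (K, R): R21, R29 → +2.
Negative (D, E): D6, D9, D14, E15, D23 → −5.
Net charge = (+2) + (−5) = −3.

-3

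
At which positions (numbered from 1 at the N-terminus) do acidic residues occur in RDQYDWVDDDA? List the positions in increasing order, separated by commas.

2, 5, 8, 9, 10

Only D (aspartate) and E (glutamate) carry a side-chain carboxylic acid.
Matching residues: D2, D5, D8, D9, D10.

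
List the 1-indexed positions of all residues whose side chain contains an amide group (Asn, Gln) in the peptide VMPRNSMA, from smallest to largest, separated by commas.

5

Matching residues: N5.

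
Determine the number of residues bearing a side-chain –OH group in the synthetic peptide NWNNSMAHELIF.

1

Serine (S), threonine (T), and tyrosine (Y) each carry a hydroxyl group on the side chain.
Matching residues: S5.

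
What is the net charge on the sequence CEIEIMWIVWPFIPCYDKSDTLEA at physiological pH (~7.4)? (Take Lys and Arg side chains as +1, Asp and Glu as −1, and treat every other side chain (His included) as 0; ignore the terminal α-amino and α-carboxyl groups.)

Positive (K, R): K18 → +1.
Negative (D, E): E2, E4, D17, D20, E23 → −5.
Net charge = (+1) + (−5) = −4.

-4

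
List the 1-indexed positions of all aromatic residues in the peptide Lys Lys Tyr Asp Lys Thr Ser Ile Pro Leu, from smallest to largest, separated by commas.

Phenylalanine (F), tryptophan (W), and tyrosine (Y) have aromatic ring side chains.
Matching residues: Tyr3.

3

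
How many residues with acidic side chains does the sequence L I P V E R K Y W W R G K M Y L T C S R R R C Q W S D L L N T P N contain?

Aspartate (D) and glutamate (E) have carboxylic-acid side chains and are the acidic amino acids.
Matching residues: E5, D27.

2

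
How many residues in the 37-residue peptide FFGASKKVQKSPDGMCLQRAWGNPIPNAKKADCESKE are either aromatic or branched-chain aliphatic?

Aromatic: F, W, Y. Branched-chain aliphatic: I, L, V.
Aromatic residues here: F1, F2, W21 (3).
Branched-chain aliphatic residues here: V8, L17, I25 (3).
The two groups share no amino acid, so total = 3 + 3 = 6.

6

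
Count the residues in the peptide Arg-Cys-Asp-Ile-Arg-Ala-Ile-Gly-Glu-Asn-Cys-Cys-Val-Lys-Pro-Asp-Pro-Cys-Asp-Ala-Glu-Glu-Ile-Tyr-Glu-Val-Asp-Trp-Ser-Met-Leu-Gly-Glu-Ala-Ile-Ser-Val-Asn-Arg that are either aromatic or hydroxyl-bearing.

4

Aromatic: F, W, Y. Hydroxyl-bearing: S, T, Y.
Aromatic residues here: Tyr24, Trp28 (2).
Hydroxyl-bearing residues here: Tyr24, Ser29, Ser36 (3).
Y is in both groups, so the 1 Y residue must not be double-counted.
Total = 2 + 3 − 1 = 4.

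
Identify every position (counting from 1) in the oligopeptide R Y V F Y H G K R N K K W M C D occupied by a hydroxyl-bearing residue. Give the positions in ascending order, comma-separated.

2, 5

S, T, and Y are the three residues with a side-chain hydroxyl.
Matching residues: Y2, Y5.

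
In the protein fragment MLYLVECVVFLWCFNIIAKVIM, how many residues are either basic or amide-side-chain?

2

Basic: H, K, R. Amide-side-chain: N, Q.
Basic residues here: K19 (1).
Amide-side-chain residues here: N15 (1).
The two groups share no amino acid, so total = 1 + 1 = 2.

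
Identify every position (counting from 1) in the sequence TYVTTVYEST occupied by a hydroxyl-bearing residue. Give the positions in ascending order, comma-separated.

S, T, and Y are the three residues with a side-chain hydroxyl.
Matching residues: T1, Y2, T4, T5, Y7, S9, T10.

1, 2, 4, 5, 7, 9, 10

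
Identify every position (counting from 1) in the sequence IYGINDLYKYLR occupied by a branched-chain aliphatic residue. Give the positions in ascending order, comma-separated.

1, 4, 7, 11

The BCAAs are Val, Leu, and Ile — aliphatic side chains with a branch point.
Matching residues: I1, I4, L7, L11.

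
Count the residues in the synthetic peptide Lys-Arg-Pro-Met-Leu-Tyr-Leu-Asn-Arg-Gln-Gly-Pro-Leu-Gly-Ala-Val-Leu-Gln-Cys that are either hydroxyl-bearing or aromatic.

Hydroxyl-bearing: S, T, Y. Aromatic: F, W, Y.
Hydroxyl-bearing residues here: Tyr6 (1).
Aromatic residues here: Tyr6 (1).
Y is in both groups, so the 1 Y residue must not be double-counted.
Total = 1 + 1 − 1 = 1.

1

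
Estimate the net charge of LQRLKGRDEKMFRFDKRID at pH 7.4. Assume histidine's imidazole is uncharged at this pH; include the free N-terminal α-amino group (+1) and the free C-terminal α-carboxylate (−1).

+3

Near pH 7.4, K and R contribute +1 each, D and E contribute −1 each, and every other side chain (His included, as stated) is uncharged.
Positive (K, R): R3, K5, R7, K10, R13, K16, R17 → +7.
Negative (D, E): D8, E9, D15, D19 → −4.
The N-terminus (+1) and C-terminus (−1) cancel.
Net charge = (+7) + (−4) = +3.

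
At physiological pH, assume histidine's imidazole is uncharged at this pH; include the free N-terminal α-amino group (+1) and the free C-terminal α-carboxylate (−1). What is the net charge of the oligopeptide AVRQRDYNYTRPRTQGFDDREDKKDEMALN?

At pH ~7.4 the Lys and Arg side chains are protonated (+1), the Asp and Glu side chains are deprotonated (−1), and with His taken as neutral all other side chains carry no charge.
Positive (K, R): R3, R5, R11, R13, R20, K23, K24 → +7.
Negative (D, E): D6, D18, D19, E21, D22, D25, E26 → −7.
The N-terminus (+1) and C-terminus (−1) cancel.
Net charge = (+7) + (−7) = 0.

0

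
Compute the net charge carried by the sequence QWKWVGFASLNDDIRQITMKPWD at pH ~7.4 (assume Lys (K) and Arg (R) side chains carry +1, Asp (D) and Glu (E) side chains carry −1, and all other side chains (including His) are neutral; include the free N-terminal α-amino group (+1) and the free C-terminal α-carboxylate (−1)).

Positive (K, R): K3, R15, K20 → +3.
Negative (D, E): D12, D13, D23 → −3.
The N-terminus (+1) and C-terminus (−1) cancel.
Net charge = (+3) + (−3) = 0.

0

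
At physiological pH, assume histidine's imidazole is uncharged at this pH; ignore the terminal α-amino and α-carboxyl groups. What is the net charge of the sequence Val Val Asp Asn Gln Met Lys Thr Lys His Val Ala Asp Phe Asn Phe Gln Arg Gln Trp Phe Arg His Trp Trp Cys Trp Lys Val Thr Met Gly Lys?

The side chains ionized at physiological pH are Lys/Arg (+1) and Asp/Glu (−1); with His treated as neutral, nothing else contributes.
Positive (K, R): Lys7, Lys9, Arg18, Arg22, Lys28, Lys33 → +6.
Negative (D, E): Asp3, Asp13 → −2.
Net charge = (+6) + (−2) = +4.

+4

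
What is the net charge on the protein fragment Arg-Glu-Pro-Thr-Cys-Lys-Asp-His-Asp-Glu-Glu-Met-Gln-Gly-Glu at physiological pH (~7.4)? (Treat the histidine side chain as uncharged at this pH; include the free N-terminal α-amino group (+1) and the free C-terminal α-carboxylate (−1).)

At pH ~7.4 the Lys and Arg side chains are protonated (+1), the Asp and Glu side chains are deprotonated (−1), and with His taken as neutral all other side chains carry no charge.
Positive (K, R): Arg1, Lys6 → +2.
Negative (D, E): Glu2, Asp7, Asp9, Glu10, Glu11, Glu15 → −6.
The N-terminus (+1) and C-terminus (−1) cancel.
Net charge = (+2) + (−6) = −4.

-4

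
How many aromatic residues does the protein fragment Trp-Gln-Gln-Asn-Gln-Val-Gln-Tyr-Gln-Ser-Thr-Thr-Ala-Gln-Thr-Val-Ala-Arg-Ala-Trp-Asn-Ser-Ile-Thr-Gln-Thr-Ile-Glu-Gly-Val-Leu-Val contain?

The aromatic amino acids are Phe (F, benzyl), Trp (W, indole), and Tyr (Y, phenol).
Matching residues: Trp1, Tyr8, Trp20.

3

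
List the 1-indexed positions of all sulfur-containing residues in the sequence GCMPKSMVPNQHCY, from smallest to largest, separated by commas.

2, 3, 7, 13

Only Cys (C) and Met (M) have a sulfur atom in the side chain.
Matching residues: C2, M3, M7, C13.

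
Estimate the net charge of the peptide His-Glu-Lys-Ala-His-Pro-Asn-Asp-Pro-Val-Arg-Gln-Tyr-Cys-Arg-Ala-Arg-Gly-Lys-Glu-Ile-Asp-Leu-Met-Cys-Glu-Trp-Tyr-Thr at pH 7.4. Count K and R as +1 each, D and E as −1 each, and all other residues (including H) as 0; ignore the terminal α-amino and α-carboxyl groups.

Positive (K, R): Lys3, Arg11, Arg15, Arg17, Lys19 → +5.
Negative (D, E): Glu2, Asp8, Glu20, Asp22, Glu26 → −5.
Net charge = (+5) + (−5) = 0.

0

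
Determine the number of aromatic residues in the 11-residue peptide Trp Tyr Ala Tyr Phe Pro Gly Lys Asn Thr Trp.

5

Phenylalanine (F), tryptophan (W), and tyrosine (Y) have aromatic ring side chains.
Matching residues: Trp1, Tyr2, Tyr4, Phe5, Trp11.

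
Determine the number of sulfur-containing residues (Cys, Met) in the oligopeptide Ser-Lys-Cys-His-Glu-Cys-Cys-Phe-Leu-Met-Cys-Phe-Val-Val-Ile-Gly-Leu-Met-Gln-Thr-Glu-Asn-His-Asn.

6

Matching residues: Cys3, Cys6, Cys7, Met10, Cys11, Met18.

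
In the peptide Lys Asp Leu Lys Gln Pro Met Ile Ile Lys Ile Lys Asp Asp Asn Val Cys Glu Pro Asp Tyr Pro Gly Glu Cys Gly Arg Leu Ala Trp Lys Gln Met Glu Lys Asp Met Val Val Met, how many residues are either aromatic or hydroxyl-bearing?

Aromatic: F, W, Y. Hydroxyl-bearing: S, T, Y.
Aromatic residues here: Tyr21, Trp30 (2).
Hydroxyl-bearing residues here: Tyr21 (1).
Y is in both groups, so the 1 Y residue must not be double-counted.
Total = 2 + 1 − 1 = 2.

2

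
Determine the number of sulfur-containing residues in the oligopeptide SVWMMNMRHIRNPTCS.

Cysteine (C, thiol) and methionine (M, thioether) are the two sulfur-containing amino acids.
Matching residues: M4, M5, M7, C15.

4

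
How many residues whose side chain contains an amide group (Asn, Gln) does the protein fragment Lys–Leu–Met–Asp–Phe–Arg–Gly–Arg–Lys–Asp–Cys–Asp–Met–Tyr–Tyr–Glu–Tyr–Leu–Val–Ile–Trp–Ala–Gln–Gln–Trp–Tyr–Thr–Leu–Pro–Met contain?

Matching residues: Gln23, Gln24.

2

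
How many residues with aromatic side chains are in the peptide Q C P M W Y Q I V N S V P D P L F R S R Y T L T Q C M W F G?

6

F, W, and Y each carry an aromatic ring on the side chain.
Matching residues: W5, Y6, F17, Y21, W28, F29.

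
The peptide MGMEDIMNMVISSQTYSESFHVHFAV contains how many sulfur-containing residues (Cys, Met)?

Matching residues: M1, M3, M7, M9.

4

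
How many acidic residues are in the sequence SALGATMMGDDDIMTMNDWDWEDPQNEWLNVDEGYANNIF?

10

The acidic residues are Asp (D) and Glu (E), whose side chains end in a carboxylate group.
Matching residues: D10, D11, D12, D18, D20, E22, D23, E27, D32, E33.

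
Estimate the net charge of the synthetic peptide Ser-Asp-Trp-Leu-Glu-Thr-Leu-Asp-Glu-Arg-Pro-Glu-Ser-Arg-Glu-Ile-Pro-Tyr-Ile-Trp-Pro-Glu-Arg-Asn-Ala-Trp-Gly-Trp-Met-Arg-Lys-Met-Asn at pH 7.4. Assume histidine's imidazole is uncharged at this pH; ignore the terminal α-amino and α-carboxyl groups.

The side chains ionized at physiological pH are Lys/Arg (+1) and Asp/Glu (−1); with His treated as neutral, nothing else contributes.
Positive (K, R): Arg10, Arg14, Arg23, Arg30, Lys31 → +5.
Negative (D, E): Asp2, Glu5, Asp8, Glu9, Glu12, Glu15, Glu22 → −7.
Net charge = (+5) + (−7) = −2.

-2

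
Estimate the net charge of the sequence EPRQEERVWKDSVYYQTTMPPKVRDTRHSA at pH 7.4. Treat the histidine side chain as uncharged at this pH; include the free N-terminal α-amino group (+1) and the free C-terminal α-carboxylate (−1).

+1

Near pH 7.4, K and R contribute +1 each, D and E contribute −1 each, and every other side chain (His included, as stated) is uncharged.
Positive (K, R): R3, R7, K10, K22, R24, R27 → +6.
Negative (D, E): E1, E5, E6, D11, D25 → −5.
The N-terminus (+1) and C-terminus (−1) cancel.
Net charge = (+6) + (−5) = +1.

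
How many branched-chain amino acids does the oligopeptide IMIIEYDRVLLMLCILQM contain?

9

Valine (V), leucine (L), and isoleucine (I) are the branched-chain amino acids.
Matching residues: I1, I3, I4, V9, L10, L11, L13, I15, L16.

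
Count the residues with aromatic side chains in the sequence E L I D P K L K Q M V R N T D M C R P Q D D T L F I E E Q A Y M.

2

F, W, and Y each carry an aromatic ring on the side chain.
Matching residues: F25, Y31.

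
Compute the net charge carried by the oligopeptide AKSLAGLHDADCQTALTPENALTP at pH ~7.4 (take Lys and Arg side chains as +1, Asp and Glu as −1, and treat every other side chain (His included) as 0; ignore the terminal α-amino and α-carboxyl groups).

-2

Positive (K, R): K2 → +1.
Negative (D, E): D9, D11, E19 → −3.
Net charge = (+1) + (−3) = −2.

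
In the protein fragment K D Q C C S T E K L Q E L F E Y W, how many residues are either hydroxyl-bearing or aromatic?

5

Hydroxyl-bearing: S, T, Y. Aromatic: F, W, Y.
Hydroxyl-bearing residues here: S6, T7, Y16 (3).
Aromatic residues here: F14, Y16, W17 (3).
Y is in both groups, so the 1 Y residue must not be double-counted.
Total = 3 + 3 − 1 = 5.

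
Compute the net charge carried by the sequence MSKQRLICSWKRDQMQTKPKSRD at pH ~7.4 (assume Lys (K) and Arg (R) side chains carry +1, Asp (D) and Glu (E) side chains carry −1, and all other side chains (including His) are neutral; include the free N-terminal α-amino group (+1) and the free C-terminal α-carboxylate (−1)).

Positive (K, R): K3, R5, K11, R12, K18, K20, R22 → +7.
Negative (D, E): D13, D23 → −2.
The N-terminus (+1) and C-terminus (−1) cancel.
Net charge = (+7) + (−2) = +5.

+5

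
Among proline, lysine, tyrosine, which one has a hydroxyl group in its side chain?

tyrosine

Serine (S), threonine (T), and tyrosine (Y) each carry a hydroxyl group on the side chain.
Of the listed options, only tyrosine belongs to this group.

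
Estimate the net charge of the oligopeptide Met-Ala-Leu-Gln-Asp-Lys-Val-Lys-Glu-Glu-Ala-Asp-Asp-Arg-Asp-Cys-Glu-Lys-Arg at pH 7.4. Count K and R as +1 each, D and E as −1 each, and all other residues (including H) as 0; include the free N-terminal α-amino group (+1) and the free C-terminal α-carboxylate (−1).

-2

Positive (K, R): Lys6, Lys8, Arg14, Lys18, Arg19 → +5.
Negative (D, E): Asp5, Glu9, Glu10, Asp12, Asp13, Asp15, Glu17 → −7.
The N-terminus (+1) and C-terminus (−1) cancel.
Net charge = (+5) + (−7) = −2.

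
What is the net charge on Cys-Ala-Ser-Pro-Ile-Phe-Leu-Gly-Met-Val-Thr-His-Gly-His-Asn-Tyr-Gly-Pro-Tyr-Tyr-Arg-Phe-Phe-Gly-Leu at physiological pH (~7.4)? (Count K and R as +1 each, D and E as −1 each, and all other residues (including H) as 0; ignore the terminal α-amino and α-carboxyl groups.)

+1

Positive (K, R): Arg21 → +1.
Negative (D, E): none → −0.
Net charge = (+1) + (−0) = +1.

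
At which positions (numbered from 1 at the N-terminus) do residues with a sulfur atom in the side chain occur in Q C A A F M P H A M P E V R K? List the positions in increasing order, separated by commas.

Only Cys (C) and Met (M) have a sulfur atom in the side chain.
Matching residues: C2, M6, M10.

2, 6, 10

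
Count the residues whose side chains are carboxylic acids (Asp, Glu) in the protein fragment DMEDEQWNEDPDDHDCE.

10

Matching residues: D1, E3, D4, E5, E9, D10, D12, D13, D15, E17.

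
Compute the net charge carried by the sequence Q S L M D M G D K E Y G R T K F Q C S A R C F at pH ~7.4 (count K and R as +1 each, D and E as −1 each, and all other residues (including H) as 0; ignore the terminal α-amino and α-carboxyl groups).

Positive (K, R): K9, R13, K15, R21 → +4.
Negative (D, E): D5, D8, E10 → −3.
Net charge = (+4) + (−3) = +1.

+1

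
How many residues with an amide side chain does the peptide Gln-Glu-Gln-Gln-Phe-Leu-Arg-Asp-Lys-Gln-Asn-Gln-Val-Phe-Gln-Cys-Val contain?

7

Asparagine (N) and glutamine (Q) have uncharged amide side chains.
Matching residues: Gln1, Gln3, Gln4, Gln10, Asn11, Gln12, Gln15.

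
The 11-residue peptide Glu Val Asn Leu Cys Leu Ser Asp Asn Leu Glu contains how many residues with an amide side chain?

The amide-side-chain residues are Asn (N) and Gln (Q).
Matching residues: Asn3, Asn9.

2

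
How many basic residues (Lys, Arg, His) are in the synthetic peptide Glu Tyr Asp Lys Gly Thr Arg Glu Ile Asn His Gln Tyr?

Matching residues: Lys4, Arg7, His11.

3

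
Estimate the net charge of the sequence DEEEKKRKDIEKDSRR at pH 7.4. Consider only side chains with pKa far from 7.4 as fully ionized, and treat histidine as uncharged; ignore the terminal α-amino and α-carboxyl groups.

0

Near pH 7.4, K and R contribute +1 each, D and E contribute −1 each, and every other side chain (His included, as stated) is uncharged.
Positive (K, R): K5, K6, R7, K8, K12, R15, R16 → +7.
Negative (D, E): D1, E2, E3, E4, D9, E11, D13 → −7.
Net charge = (+7) + (−7) = 0.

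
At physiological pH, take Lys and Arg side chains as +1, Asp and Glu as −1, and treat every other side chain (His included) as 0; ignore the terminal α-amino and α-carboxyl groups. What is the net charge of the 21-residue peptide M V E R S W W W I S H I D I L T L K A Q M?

Positive (K, R): R4, K18 → +2.
Negative (D, E): E3, D13 → −2.
Net charge = (+2) + (−2) = 0.

0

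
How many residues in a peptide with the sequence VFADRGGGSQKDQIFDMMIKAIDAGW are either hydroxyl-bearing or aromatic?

Hydroxyl-bearing: S, T, Y. Aromatic: F, W, Y.
Hydroxyl-bearing residues here: S9 (1).
Aromatic residues here: F2, F15, W26 (3).
(Y belongs to both groups, but none appear in this sequence.) Total = 1 + 3 = 4.

4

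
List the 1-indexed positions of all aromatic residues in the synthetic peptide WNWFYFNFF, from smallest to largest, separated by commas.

1, 3, 4, 5, 6, 8, 9

The aromatic amino acids are Phe (F, benzyl), Trp (W, indole), and Tyr (Y, phenol).
Matching residues: W1, W3, F4, Y5, F6, F8, F9.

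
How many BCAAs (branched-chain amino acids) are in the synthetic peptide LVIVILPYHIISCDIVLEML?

V, L, and I make up the branched-chain aliphatic group.
Matching residues: L1, V2, I3, V4, I5, L6, I10, I11, I15, V16, L17, L20.

12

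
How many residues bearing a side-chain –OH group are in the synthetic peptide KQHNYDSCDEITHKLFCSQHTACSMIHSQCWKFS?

8

S, T, and Y are the three residues with a side-chain hydroxyl.
Matching residues: Y5, S7, T12, S18, T21, S24, S28, S34.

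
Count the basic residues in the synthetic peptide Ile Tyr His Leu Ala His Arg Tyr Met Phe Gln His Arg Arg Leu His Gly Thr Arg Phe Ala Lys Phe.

9

The basic amino acids are Lys (K), Arg (R), and His (H).
Matching residues: His3, His6, Arg7, His12, Arg13, Arg14, His16, Arg19, Lys22.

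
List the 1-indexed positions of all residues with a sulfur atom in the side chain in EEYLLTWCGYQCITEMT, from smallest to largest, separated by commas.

Only Cys (C) and Met (M) have a sulfur atom in the side chain.
Matching residues: C8, C12, M16.

8, 12, 16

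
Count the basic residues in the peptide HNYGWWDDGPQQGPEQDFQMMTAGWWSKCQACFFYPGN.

2

K, R, and H are the three residues with basic side chains (ε-amine, guanidinium, and imidazole respectively).
Matching residues: H1, K28.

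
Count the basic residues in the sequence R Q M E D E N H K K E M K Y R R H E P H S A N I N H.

10

The basic amino acids are Lys (K), Arg (R), and His (H).
Matching residues: R1, H8, K9, K10, K13, R15, R16, H17, H20, H26.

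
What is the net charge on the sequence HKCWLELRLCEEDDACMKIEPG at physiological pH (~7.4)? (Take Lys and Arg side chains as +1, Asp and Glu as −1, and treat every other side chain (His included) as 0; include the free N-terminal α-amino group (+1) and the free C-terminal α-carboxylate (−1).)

-3

Positive (K, R): K2, R8, K18 → +3.
Negative (D, E): E6, E11, E12, D13, D14, E20 → −6.
The N-terminus (+1) and C-terminus (−1) cancel.
Net charge = (+3) + (−6) = −3.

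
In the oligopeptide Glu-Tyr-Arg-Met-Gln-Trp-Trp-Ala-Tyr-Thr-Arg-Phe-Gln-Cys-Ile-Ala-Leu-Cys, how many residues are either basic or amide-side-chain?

Basic: H, K, R. Amide-side-chain: N, Q.
Basic residues here: Arg3, Arg11 (2).
Amide-side-chain residues here: Gln5, Gln13 (2).
The two groups share no amino acid, so total = 2 + 2 = 4.

4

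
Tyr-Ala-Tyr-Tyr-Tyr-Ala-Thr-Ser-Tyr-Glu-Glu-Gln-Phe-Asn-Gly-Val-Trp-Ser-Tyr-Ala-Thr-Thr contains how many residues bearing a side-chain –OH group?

Serine (S), threonine (T), and tyrosine (Y) each carry a hydroxyl group on the side chain.
Matching residues: Tyr1, Tyr3, Tyr4, Tyr5, Thr7, Ser8, Tyr9, Ser18, Tyr19, Thr21, Thr22.

11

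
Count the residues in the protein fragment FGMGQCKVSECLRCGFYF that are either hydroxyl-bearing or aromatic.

5

Hydroxyl-bearing: S, T, Y. Aromatic: F, W, Y.
Hydroxyl-bearing residues here: S9, Y17 (2).
Aromatic residues here: F1, F16, Y17, F18 (4).
Y is in both groups, so the 1 Y residue must not be double-counted.
Total = 2 + 4 − 1 = 5.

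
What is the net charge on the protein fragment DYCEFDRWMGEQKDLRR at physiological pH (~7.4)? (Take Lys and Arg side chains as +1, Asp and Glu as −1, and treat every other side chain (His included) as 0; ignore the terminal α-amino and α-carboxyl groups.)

-1

Positive (K, R): R7, K13, R16, R17 → +4.
Negative (D, E): D1, E4, D6, E11, D14 → −5.
Net charge = (+4) + (−5) = −1.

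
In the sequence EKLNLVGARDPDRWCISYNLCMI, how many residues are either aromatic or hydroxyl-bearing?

3

Aromatic: F, W, Y. Hydroxyl-bearing: S, T, Y.
Aromatic residues here: W14, Y18 (2).
Hydroxyl-bearing residues here: S17, Y18 (2).
Y is in both groups, so the 1 Y residue must not be double-counted.
Total = 2 + 2 − 1 = 3.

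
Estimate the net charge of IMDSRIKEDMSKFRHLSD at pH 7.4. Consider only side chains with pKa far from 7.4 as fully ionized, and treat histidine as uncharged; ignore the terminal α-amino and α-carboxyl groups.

0

The side chains ionized at physiological pH are Lys/Arg (+1) and Asp/Glu (−1); with His treated as neutral, nothing else contributes.
Positive (K, R): R5, K7, K12, R14 → +4.
Negative (D, E): D3, E8, D9, D18 → −4.
Net charge = (+4) + (−4) = 0.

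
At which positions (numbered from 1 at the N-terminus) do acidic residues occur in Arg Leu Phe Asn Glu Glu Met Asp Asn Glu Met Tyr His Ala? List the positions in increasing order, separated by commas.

The acidic residues are Asp (D) and Glu (E), whose side chains end in a carboxylate group.
Matching residues: Glu5, Glu6, Asp8, Glu10.

5, 6, 8, 10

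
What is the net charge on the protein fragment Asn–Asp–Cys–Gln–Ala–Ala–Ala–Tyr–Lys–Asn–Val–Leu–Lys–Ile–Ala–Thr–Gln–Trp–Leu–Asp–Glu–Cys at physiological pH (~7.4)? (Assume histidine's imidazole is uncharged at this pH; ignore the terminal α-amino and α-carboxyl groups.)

At pH ~7.4 the Lys and Arg side chains are protonated (+1), the Asp and Glu side chains are deprotonated (−1), and with His taken as neutral all other side chains carry no charge.
Positive (K, R): Lys9, Lys13 → +2.
Negative (D, E): Asp2, Asp20, Glu21 → −3.
Net charge = (+2) + (−3) = −1.

-1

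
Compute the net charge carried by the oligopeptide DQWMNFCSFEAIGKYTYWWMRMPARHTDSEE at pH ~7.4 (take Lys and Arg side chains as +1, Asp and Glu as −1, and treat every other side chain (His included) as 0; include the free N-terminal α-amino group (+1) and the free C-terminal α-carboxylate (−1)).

-2

Positive (K, R): K14, R21, R25 → +3.
Negative (D, E): D1, E10, D28, E30, E31 → −5.
The N-terminus (+1) and C-terminus (−1) cancel.
Net charge = (+3) + (−5) = −2.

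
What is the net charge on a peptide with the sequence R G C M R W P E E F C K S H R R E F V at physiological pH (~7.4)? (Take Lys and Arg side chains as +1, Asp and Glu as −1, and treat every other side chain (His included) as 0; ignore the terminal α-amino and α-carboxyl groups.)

+2

Positive (K, R): R1, R5, K12, R15, R16 → +5.
Negative (D, E): E8, E9, E17 → −3.
Net charge = (+5) + (−3) = +2.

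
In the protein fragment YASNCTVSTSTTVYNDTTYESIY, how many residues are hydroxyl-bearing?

The –OH-bearing residues are Ser, Thr (aliphatic alcohols), and Tyr (phenol).
Matching residues: Y1, S3, T6, S8, T9, S10, T11, T12, Y14, T17, T18, Y19, S21, Y23.

14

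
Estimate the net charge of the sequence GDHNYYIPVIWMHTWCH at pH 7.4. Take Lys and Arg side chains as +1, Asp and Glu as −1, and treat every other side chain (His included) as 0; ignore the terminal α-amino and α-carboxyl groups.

Positive (K, R): none → +0.
Negative (D, E): D2 → −1.
Net charge = (+0) + (−1) = −1.

-1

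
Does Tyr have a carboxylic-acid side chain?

Aspartate (D) and glutamate (E) have carboxylic-acid side chains and are the acidic amino acids.
Tyrosine is not in this group.

No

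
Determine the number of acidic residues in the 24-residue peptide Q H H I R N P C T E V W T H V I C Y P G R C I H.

1

Only D (aspartate) and E (glutamate) carry a side-chain carboxylic acid.
Matching residues: E10.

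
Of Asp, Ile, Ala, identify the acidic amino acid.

Asp

Only D (aspartate) and E (glutamate) carry a side-chain carboxylic acid.
Of the listed options, only Asp belongs to this group.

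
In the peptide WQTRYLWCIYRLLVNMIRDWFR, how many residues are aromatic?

6

F, W, and Y each carry an aromatic ring on the side chain.
Matching residues: W1, Y5, W7, Y10, W20, F21.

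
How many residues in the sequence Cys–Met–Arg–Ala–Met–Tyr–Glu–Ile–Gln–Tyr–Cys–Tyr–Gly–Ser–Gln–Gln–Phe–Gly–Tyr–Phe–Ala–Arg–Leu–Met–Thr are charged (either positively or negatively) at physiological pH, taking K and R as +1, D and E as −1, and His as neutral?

Charged side chains at pH ~7.4: K, R (positive); D, E (negative).
Matching residues: Arg3, Glu7, Arg22.

3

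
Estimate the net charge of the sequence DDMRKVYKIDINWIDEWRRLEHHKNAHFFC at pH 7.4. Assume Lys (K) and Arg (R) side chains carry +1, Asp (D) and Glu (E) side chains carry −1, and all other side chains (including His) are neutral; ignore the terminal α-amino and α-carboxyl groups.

Positive (K, R): R4, K5, K8, R18, R19, K24 → +6.
Negative (D, E): D1, D2, D10, D15, E16, E21 → −6.
Net charge = (+6) + (−6) = 0.

0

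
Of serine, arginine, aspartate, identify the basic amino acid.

K, R, and H are the three residues with basic side chains (ε-amine, guanidinium, and imidazole respectively).
Of the listed options, only arginine belongs to this group.

arginine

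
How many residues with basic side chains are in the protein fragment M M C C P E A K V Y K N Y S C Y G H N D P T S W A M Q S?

The basic amino acids are Lys (K), Arg (R), and His (H).
Matching residues: K8, K11, H18.

3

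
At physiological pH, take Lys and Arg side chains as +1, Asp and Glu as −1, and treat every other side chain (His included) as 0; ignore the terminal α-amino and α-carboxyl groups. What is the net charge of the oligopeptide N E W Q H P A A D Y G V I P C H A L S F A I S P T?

-2

Positive (K, R): none → +0.
Negative (D, E): E2, D9 → −2.
Net charge = (+0) + (−2) = −2.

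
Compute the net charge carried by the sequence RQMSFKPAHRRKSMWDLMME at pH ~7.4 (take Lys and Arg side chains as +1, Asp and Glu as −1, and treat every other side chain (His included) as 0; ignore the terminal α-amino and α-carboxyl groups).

+3

Positive (K, R): R1, K6, R10, R11, K12 → +5.
Negative (D, E): D16, E20 → −2.
Net charge = (+5) + (−2) = +3.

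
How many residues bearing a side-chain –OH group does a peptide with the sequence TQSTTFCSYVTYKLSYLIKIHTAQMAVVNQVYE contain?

12

S, T, and Y are the three residues with a side-chain hydroxyl.
Matching residues: T1, S3, T4, T5, S8, Y9, T11, Y12, S15, Y16, T22, Y32.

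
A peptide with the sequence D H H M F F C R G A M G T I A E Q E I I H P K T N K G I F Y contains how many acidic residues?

3

Only D (aspartate) and E (glutamate) carry a side-chain carboxylic acid.
Matching residues: D1, E16, E18.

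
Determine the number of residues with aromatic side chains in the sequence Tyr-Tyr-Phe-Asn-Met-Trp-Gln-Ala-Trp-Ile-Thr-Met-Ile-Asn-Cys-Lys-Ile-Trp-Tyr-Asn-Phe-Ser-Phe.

F, W, and Y each carry an aromatic ring on the side chain.
Matching residues: Tyr1, Tyr2, Phe3, Trp6, Trp9, Trp18, Tyr19, Phe21, Phe23.

9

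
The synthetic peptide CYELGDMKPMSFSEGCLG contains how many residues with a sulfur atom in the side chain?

The sulfur-bearing residues are cysteine (–SH) and methionine (–S–CH₃).
Matching residues: C1, M7, M10, C16.

4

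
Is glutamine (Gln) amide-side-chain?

Asparagine (N) and glutamine (Q) have uncharged amide side chains.
Glutamine is in this group.

Yes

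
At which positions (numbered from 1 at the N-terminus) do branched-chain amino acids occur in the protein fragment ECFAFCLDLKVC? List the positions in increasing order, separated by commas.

The BCAAs are Val, Leu, and Ile — aliphatic side chains with a branch point.
Matching residues: L7, L9, V11.

7, 9, 11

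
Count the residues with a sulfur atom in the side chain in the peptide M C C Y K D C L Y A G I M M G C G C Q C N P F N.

9

Cysteine (C, thiol) and methionine (M, thioether) are the two sulfur-containing amino acids.
Matching residues: M1, C2, C3, C7, M13, M14, C16, C18, C20.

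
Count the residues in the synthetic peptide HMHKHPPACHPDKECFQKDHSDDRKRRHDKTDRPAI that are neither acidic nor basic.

14

Acidic: D, E. Basic: K, R, H. All other residues are neither.
Matching residues: M2, P6, P7, A8, C9, P11, C15, F16, Q17, S21, T31, P34, A35, I36.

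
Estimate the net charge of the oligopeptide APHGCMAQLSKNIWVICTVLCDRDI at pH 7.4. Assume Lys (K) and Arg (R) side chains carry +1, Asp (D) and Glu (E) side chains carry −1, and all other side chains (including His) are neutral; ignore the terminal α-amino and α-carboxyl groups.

0

Positive (K, R): K11, R23 → +2.
Negative (D, E): D22, D24 → −2.
Net charge = (+2) + (−2) = 0.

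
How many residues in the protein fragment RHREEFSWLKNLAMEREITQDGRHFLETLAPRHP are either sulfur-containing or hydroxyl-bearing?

4

Sulfur-containing: C, M. Hydroxyl-bearing: S, T, Y.
Sulfur-containing residues here: M14 (1).
Hydroxyl-bearing residues here: S7, T19, T28 (3).
The two groups share no amino acid, so total = 1 + 3 = 4.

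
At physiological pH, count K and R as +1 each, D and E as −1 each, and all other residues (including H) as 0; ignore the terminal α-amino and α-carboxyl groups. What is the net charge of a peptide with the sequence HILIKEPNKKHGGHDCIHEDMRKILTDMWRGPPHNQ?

Positive (K, R): K5, K9, K10, R22, K23, R30 → +6.
Negative (D, E): E6, D15, E19, D20, D27 → −5.
Net charge = (+6) + (−5) = +1.

+1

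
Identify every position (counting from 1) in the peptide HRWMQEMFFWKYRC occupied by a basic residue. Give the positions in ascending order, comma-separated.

The basic amino acids are Lys (K), Arg (R), and His (H).
Matching residues: H1, R2, K11, R13.

1, 2, 11, 13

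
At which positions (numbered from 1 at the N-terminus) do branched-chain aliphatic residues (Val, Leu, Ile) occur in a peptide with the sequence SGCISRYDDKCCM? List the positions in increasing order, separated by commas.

Matching residues: I4.

4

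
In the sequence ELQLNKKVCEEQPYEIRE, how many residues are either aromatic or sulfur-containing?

2

Aromatic: F, W, Y. Sulfur-containing: C, M.
Aromatic residues here: Y14 (1).
Sulfur-containing residues here: C9 (1).
The two groups share no amino acid, so total = 1 + 1 = 2.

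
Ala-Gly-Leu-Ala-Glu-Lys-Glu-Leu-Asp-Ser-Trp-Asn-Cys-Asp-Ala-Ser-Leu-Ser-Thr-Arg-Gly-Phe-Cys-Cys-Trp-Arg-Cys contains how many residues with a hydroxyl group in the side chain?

4

S, T, and Y are the three residues with a side-chain hydroxyl.
Matching residues: Ser10, Ser16, Ser18, Thr19.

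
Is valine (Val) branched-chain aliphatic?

Valine (V), leucine (L), and isoleucine (I) are the branched-chain amino acids.
Valine is in this group.

Yes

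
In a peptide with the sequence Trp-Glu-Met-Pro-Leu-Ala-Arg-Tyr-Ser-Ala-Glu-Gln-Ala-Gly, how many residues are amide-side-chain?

Asparagine (N) and glutamine (Q) have uncharged amide side chains.
Matching residues: Gln12.

1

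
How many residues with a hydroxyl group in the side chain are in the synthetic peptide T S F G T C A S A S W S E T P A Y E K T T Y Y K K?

Serine (S), threonine (T), and tyrosine (Y) each carry a hydroxyl group on the side chain.
Matching residues: T1, S2, T5, S8, S10, S12, T14, Y17, T20, T21, Y22, Y23.

12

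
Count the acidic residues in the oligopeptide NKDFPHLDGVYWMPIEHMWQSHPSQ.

Aspartate (D) and glutamate (E) have carboxylic-acid side chains and are the acidic amino acids.
Matching residues: D3, D8, E16.

3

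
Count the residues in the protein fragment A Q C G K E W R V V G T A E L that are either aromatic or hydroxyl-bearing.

Aromatic: F, W, Y. Hydroxyl-bearing: S, T, Y.
Aromatic residues here: W7 (1).
Hydroxyl-bearing residues here: T12 (1).
(Y belongs to both groups, but none appear in this sequence.) Total = 1 + 1 = 2.

2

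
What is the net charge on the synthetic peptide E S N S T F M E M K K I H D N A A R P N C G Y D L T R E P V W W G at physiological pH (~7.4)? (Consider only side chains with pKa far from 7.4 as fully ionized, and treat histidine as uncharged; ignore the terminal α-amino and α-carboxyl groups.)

-1

At pH ~7.4 the Lys and Arg side chains are protonated (+1), the Asp and Glu side chains are deprotonated (−1), and with His taken as neutral all other side chains carry no charge.
Positive (K, R): K10, K11, R18, R27 → +4.
Negative (D, E): E1, E8, D14, D24, E28 → −5.
Net charge = (+4) + (−5) = −1.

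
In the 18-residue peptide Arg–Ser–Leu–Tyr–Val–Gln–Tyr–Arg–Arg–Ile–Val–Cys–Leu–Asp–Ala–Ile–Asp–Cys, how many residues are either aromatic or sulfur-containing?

Aromatic: F, W, Y. Sulfur-containing: C, M.
Aromatic residues here: Tyr4, Tyr7 (2).
Sulfur-containing residues here: Cys12, Cys18 (2).
The two groups share no amino acid, so total = 2 + 2 = 4.

4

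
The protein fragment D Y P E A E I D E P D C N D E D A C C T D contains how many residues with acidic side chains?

10

The acidic residues are Asp (D) and Glu (E), whose side chains end in a carboxylate group.
Matching residues: D1, E4, E6, D8, E9, D11, D14, E15, D16, D21.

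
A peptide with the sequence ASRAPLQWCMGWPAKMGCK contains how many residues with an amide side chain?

1

Only N (asparagine) and Q (glutamine) carry a side-chain carboxamide.
Matching residues: Q7.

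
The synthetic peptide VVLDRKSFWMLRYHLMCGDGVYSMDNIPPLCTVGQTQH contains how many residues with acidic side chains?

Aspartate (D) and glutamate (E) have carboxylic-acid side chains and are the acidic amino acids.
Matching residues: D4, D19, D25.

3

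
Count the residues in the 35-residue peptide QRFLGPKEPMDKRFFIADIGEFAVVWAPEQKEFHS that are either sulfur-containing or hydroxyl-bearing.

2

Sulfur-containing: C, M. Hydroxyl-bearing: S, T, Y.
Sulfur-containing residues here: M10 (1).
Hydroxyl-bearing residues here: S35 (1).
The two groups share no amino acid, so total = 1 + 1 = 2.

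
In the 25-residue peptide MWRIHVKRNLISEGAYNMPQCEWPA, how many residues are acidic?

2

The acidic residues are Asp (D) and Glu (E), whose side chains end in a carboxylate group.
Matching residues: E13, E22.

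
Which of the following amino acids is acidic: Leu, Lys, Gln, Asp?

Asp

Aspartate (D) and glutamate (E) have carboxylic-acid side chains and are the acidic amino acids.
Of the listed options, only Asp belongs to this group.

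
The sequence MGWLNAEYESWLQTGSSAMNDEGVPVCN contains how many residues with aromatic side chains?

F, W, and Y each carry an aromatic ring on the side chain.
Matching residues: W3, Y8, W11.

3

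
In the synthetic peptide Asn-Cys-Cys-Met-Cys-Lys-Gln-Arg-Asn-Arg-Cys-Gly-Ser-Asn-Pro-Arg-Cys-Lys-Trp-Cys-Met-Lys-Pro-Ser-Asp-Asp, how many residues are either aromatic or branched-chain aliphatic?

1

Aromatic: F, W, Y. Branched-chain aliphatic: I, L, V.
Aromatic residues here: Trp19 (1).
Branched-chain aliphatic residues here: none (0).
The two groups share no amino acid, so total = 1 + 0 = 1.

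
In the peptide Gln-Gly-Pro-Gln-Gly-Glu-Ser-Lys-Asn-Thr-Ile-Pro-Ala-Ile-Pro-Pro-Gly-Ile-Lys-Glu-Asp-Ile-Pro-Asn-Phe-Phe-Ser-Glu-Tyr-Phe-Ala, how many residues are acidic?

Only D (aspartate) and E (glutamate) carry a side-chain carboxylic acid.
Matching residues: Glu6, Glu20, Asp21, Glu28.

4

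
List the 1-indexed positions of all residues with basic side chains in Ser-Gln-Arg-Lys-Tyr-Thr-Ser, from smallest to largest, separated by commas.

3, 4

Lysine (K), arginine (R), and histidine (H) have basic, nitrogen-containing side chains.
Matching residues: Arg3, Lys4.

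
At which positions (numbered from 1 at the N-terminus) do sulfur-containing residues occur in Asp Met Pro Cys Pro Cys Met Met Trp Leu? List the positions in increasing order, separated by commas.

2, 4, 6, 7, 8

The sulfur-bearing residues are cysteine (–SH) and methionine (–S–CH₃).
Matching residues: Met2, Cys4, Cys6, Met7, Met8.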